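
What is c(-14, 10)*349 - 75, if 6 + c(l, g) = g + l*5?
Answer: -23109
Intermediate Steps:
c(l, g) = -6 + g + 5*l (c(l, g) = -6 + (g + l*5) = -6 + (g + 5*l) = -6 + g + 5*l)
c(-14, 10)*349 - 75 = (-6 + 10 + 5*(-14))*349 - 75 = (-6 + 10 - 70)*349 - 75 = -66*349 - 75 = -23034 - 75 = -23109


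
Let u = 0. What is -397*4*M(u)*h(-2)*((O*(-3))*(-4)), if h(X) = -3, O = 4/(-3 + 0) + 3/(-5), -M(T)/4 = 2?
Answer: 4420992/5 ≈ 8.8420e+5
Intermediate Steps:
M(T) = -8 (M(T) = -4*2 = -8)
O = -29/15 (O = 4/(-3) + 3*(-1/5) = 4*(-1/3) - 3/5 = -4/3 - 3/5 = -29/15 ≈ -1.9333)
-397*4*M(u)*h(-2)*((O*(-3))*(-4)) = -397*4*(-8)*(-3*(-29/15*(-3))*(-4)) = -(-12704)*(-87*(-4)/5) = -(-12704)*(-3*(-116/5)) = -(-12704)*348/5 = -397*(-11136/5) = 4420992/5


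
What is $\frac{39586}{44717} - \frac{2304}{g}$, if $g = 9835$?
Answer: $\frac{286300342}{439791695} \approx 0.65099$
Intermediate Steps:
$\frac{39586}{44717} - \frac{2304}{g} = \frac{39586}{44717} - \frac{2304}{9835} = \frac{286300342}{439791695}$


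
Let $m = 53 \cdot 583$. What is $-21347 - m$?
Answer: $-52246$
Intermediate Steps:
$m = 30899$
$-21347 - m = -21347 - 30899 = -52246$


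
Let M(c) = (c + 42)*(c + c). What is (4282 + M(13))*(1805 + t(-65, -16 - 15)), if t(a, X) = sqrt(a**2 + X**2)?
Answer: 10310160 + 5712*sqrt(5186) ≈ 1.0722e+7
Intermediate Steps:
t(a, X) = sqrt(X**2 + a**2)
M(c) = 2*c*(42 + c) (M(c) = (42 + c)*(2*c) = 2*c*(42 + c))
(4282 + M(13))*(1805 + t(-65, -16 - 15)) = (4282 + 2*13*(42 + 13))*(1805 + sqrt((-16 - 15)**2 + (-65)**2)) = (4282 + 2*13*55)*(1805 + sqrt((-31)**2 + 4225)) = (4282 + 1430)*(1805 + sqrt(961 + 4225)) = 5712*(1805 + sqrt(5186)) = 10310160 + 5712*sqrt(5186)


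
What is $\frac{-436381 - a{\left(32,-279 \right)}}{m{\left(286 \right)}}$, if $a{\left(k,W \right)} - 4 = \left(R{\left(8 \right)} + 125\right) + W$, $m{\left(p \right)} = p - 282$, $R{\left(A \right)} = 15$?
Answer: $- \frac{218123}{2} \approx -1.0906 \cdot 10^{5}$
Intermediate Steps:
$m{\left(p \right)} = -282 + p$ ($m{\left(p \right)} = p - 282 = -282 + p$)
$a{\left(k,W \right)} = 144 + W$ ($a{\left(k,W \right)} = 4 + \left(\left(15 + 125\right) + W\right) = 4 + \left(140 + W\right) = 144 + W$)
$\frac{-436381 - a{\left(32,-279 \right)}}{m{\left(286 \right)}} = \frac{-436381 - \left(144 - 279\right)}{-282 + 286} = \frac{-436381 - -135}{4} = \left(-436381 + 135\right) \frac{1}{4} = \left(-436246\right) \frac{1}{4} = - \frac{218123}{2}$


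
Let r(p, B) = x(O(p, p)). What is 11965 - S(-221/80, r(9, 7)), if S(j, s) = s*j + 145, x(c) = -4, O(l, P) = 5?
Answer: 236179/20 ≈ 11809.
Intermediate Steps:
r(p, B) = -4
S(j, s) = 145 + j*s (S(j, s) = j*s + 145 = 145 + j*s)
11965 - S(-221/80, r(9, 7)) = 11965 - (145 - 221/80*(-4)) = 11965 - (145 + 221/20) = 11965 - 1*3121/20 = 11965 - 3121/20 = 236179/20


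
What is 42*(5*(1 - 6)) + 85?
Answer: -965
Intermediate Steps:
42*(5*(1 - 6)) + 85 = 42*(5*(-5)) + 85 = 42*(-25) + 85 = -1050 + 85 = -965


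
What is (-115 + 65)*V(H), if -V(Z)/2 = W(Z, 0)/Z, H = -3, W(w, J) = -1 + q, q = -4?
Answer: 500/3 ≈ 166.67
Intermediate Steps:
W(w, J) = -5 (W(w, J) = -1 - 4 = -5)
V(Z) = 10/Z (V(Z) = -(-10)/Z = 10/Z)
(-115 + 65)*V(H) = (-115 + 65)*(10/(-3)) = -500*(-1)/3 = -50*(-10/3) = 500/3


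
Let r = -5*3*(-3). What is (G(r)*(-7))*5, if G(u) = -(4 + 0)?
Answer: 140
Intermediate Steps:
r = 45 (r = -15*(-3) = 45)
G(u) = -4 (G(u) = -1*4 = -4)
(G(r)*(-7))*5 = -4*(-7)*5 = 28*5 = 140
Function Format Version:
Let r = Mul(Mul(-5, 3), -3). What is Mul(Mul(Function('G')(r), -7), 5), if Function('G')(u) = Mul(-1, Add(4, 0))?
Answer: 140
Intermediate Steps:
r = 45 (r = Mul(-15, -3) = 45)
Function('G')(u) = -4 (Function('G')(u) = Mul(-1, 4) = -4)
Mul(Mul(Function('G')(r), -7), 5) = Mul(Mul(-4, -7), 5) = Mul(28, 5) = 140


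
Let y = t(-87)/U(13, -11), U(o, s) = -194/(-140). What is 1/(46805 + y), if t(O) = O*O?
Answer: 97/5069915 ≈ 1.9132e-5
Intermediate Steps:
t(O) = O**2
U(o, s) = 97/70 (U(o, s) = -194*(-1/140) = 97/70)
y = 529830/97 (y = (-87)**2/(97/70) = 7569*(70/97) = 529830/97 ≈ 5462.2)
1/(46805 + y) = 1/(46805 + 529830/97) = 1/(5069915/97) = 97/5069915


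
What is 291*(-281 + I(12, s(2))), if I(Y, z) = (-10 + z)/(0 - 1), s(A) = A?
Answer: -79443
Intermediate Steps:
I(Y, z) = 10 - z (I(Y, z) = (-10 + z)/(-1) = (-10 + z)*(-1) = 10 - z)
291*(-281 + I(12, s(2))) = 291*(-281 + (10 - 1*2)) = 291*(-281 + (10 - 2)) = 291*(-281 + 8) = 291*(-273) = -79443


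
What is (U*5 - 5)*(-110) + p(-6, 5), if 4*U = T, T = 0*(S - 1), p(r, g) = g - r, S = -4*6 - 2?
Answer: 561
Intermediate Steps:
S = -26 (S = -24 - 2 = -26)
T = 0 (T = 0*(-26 - 1) = 0*(-27) = 0)
U = 0 (U = (¼)*0 = 0)
(U*5 - 5)*(-110) + p(-6, 5) = (0*5 - 5)*(-110) + (5 - 1*(-6)) = (0 - 5)*(-110) + (5 + 6) = -5*(-110) + 11 = 550 + 11 = 561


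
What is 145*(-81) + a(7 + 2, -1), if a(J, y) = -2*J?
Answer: -11763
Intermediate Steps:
145*(-81) + a(7 + 2, -1) = 145*(-81) - 2*(7 + 2) = -11745 - 2*9 = -11745 - 18 = -11763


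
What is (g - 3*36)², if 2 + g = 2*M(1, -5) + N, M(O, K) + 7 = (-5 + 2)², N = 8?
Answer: 9604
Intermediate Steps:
M(O, K) = 2 (M(O, K) = -7 + (-5 + 2)² = -7 + (-3)² = -7 + 9 = 2)
g = 10 (g = -2 + (2*2 + 8) = -2 + (4 + 8) = -2 + 12 = 10)
(g - 3*36)² = (10 - 3*36)² = (10 - 108)² = (-98)² = 9604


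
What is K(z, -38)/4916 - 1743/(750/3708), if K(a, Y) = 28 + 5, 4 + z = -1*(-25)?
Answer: -5295383259/614500 ≈ -8617.4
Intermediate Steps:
z = 21 (z = -4 - 1*(-25) = -4 + 25 = 21)
K(a, Y) = 33
K(z, -38)/4916 - 1743/(750/3708) = 33/4916 - 1743/(750/3708) = 33*(1/4916) - 1743/(750*(1/3708)) = 33/4916 - 1743/125/618 = 33/4916 - 1743*618/125 = 33/4916 - 1077174/125 = -5295383259/614500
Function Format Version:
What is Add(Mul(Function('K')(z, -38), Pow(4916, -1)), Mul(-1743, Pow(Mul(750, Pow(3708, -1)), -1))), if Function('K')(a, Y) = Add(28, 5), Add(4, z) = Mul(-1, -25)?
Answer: Rational(-5295383259, 614500) ≈ -8617.4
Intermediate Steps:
z = 21 (z = Add(-4, Mul(-1, -25)) = Add(-4, 25) = 21)
Function('K')(a, Y) = 33
Add(Mul(Function('K')(z, -38), Pow(4916, -1)), Mul(-1743, Pow(Mul(750, Pow(3708, -1)), -1))) = Add(Mul(33, Pow(4916, -1)), Mul(-1743, Pow(Mul(750, Pow(3708, -1)), -1))) = Add(Mul(33, Rational(1, 4916)), Mul(-1743, Pow(Mul(750, Rational(1, 3708)), -1))) = Add(Rational(33, 4916), Mul(-1743, Pow(Rational(125, 618), -1))) = Add(Rational(33, 4916), Mul(-1743, Rational(618, 125))) = Add(Rational(33, 4916), Rational(-1077174, 125)) = Rational(-5295383259, 614500)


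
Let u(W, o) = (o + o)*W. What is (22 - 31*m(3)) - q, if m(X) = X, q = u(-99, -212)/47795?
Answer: -312311/4345 ≈ -71.878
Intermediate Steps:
u(W, o) = 2*W*o (u(W, o) = (2*o)*W = 2*W*o)
q = 3816/4345 (q = (2*(-99)*(-212))/47795 = 41976*(1/47795) = 3816/4345 ≈ 0.87825)
(22 - 31*m(3)) - q = (22 - 31*3) - 1*3816/4345 = (22 - 93) - 3816/4345 = -71 - 3816/4345 = -312311/4345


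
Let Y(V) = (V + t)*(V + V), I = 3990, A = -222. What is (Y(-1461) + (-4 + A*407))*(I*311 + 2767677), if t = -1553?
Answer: 34940874683850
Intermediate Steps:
Y(V) = 2*V*(-1553 + V) (Y(V) = (V - 1553)*(V + V) = (-1553 + V)*(2*V) = 2*V*(-1553 + V))
(Y(-1461) + (-4 + A*407))*(I*311 + 2767677) = (2*(-1461)*(-1553 - 1461) + (-4 - 222*407))*(3990*311 + 2767677) = (2*(-1461)*(-3014) + (-4 - 90354))*(1240890 + 2767677) = (8806908 - 90358)*4008567 = 8716550*4008567 = 34940874683850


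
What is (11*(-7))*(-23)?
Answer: 1771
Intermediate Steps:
(11*(-7))*(-23) = -77*(-23) = 1771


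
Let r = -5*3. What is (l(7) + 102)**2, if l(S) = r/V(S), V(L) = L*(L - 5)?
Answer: 1996569/196 ≈ 10187.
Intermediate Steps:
r = -15
V(L) = L*(-5 + L)
l(S) = -15/(S*(-5 + S)) (l(S) = -15*1/(S*(-5 + S)) = -15/(S*(-5 + S)))
(l(7) + 102)**2 = (-15/(7*(-5 + 7)) + 102)**2 = (-15*1/7/2 + 102)**2 = (-15*1/7*1/2 + 102)**2 = (-15/14 + 102)**2 = (1413/14)**2 = 1996569/196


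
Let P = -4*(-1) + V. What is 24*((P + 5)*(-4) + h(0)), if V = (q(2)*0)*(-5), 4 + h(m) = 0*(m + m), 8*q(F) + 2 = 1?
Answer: -960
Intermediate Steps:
q(F) = -1/8 (q(F) = -1/4 + (1/8)*1 = -1/4 + 1/8 = -1/8)
h(m) = -4 (h(m) = -4 + 0*(m + m) = -4 + 0*(2*m) = -4 + 0 = -4)
V = 0 (V = -1/8*0*(-5) = 0*(-5) = 0)
P = 4 (P = -4*(-1) + 0 = 4 + 0 = 4)
24*((P + 5)*(-4) + h(0)) = 24*((4 + 5)*(-4) - 4) = 24*(9*(-4) - 4) = 24*(-36 - 4) = 24*(-40) = -960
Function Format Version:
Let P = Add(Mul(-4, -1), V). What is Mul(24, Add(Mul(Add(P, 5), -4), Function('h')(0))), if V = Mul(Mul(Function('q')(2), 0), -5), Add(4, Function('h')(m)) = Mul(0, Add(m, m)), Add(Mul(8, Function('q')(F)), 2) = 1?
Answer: -960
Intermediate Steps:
Function('q')(F) = Rational(-1, 8) (Function('q')(F) = Add(Rational(-1, 4), Mul(Rational(1, 8), 1)) = Add(Rational(-1, 4), Rational(1, 8)) = Rational(-1, 8))
Function('h')(m) = -4 (Function('h')(m) = Add(-4, Mul(0, Add(m, m))) = Add(-4, Mul(0, Mul(2, m))) = Add(-4, 0) = -4)
V = 0 (V = Mul(Mul(Rational(-1, 8), 0), -5) = Mul(0, -5) = 0)
P = 4 (P = Add(Mul(-4, -1), 0) = Add(4, 0) = 4)
Mul(24, Add(Mul(Add(P, 5), -4), Function('h')(0))) = Mul(24, Add(Mul(Add(4, 5), -4), -4)) = Mul(24, Add(Mul(9, -4), -4)) = Mul(24, Add(-36, -4)) = Mul(24, -40) = -960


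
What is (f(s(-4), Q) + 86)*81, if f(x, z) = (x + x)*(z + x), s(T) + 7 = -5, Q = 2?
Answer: 26406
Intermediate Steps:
s(T) = -12 (s(T) = -7 - 5 = -12)
f(x, z) = 2*x*(x + z) (f(x, z) = (2*x)*(x + z) = 2*x*(x + z))
(f(s(-4), Q) + 86)*81 = (2*(-12)*(-12 + 2) + 86)*81 = (2*(-12)*(-10) + 86)*81 = (240 + 86)*81 = 326*81 = 26406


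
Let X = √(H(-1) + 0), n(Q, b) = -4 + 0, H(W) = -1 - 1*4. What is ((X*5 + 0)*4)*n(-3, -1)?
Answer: -80*I*√5 ≈ -178.89*I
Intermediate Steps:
H(W) = -5 (H(W) = -1 - 4 = -5)
n(Q, b) = -4
X = I*√5 (X = √(-5 + 0) = √(-5) = I*√5 ≈ 2.2361*I)
((X*5 + 0)*4)*n(-3, -1) = (((I*√5)*5 + 0)*4)*(-4) = ((5*I*√5 + 0)*4)*(-4) = ((5*I*√5)*4)*(-4) = (20*I*√5)*(-4) = -80*I*√5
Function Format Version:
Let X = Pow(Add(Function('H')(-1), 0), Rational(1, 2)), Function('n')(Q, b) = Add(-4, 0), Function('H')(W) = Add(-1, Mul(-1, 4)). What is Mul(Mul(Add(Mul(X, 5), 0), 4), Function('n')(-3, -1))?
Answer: Mul(-80, I, Pow(5, Rational(1, 2))) ≈ Mul(-178.89, I)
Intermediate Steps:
Function('H')(W) = -5 (Function('H')(W) = Add(-1, -4) = -5)
Function('n')(Q, b) = -4
X = Mul(I, Pow(5, Rational(1, 2))) (X = Pow(Add(-5, 0), Rational(1, 2)) = Pow(-5, Rational(1, 2)) = Mul(I, Pow(5, Rational(1, 2))) ≈ Mul(2.2361, I))
Mul(Mul(Add(Mul(X, 5), 0), 4), Function('n')(-3, -1)) = Mul(Mul(Add(Mul(Mul(I, Pow(5, Rational(1, 2))), 5), 0), 4), -4) = Mul(Mul(Add(Mul(5, I, Pow(5, Rational(1, 2))), 0), 4), -4) = Mul(Mul(Mul(5, I, Pow(5, Rational(1, 2))), 4), -4) = Mul(Mul(20, I, Pow(5, Rational(1, 2))), -4) = Mul(-80, I, Pow(5, Rational(1, 2)))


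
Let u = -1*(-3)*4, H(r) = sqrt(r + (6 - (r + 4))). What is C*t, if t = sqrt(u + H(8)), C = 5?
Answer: 5*sqrt(12 + sqrt(2)) ≈ 18.313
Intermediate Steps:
H(r) = sqrt(2) (H(r) = sqrt(r + (6 - (4 + r))) = sqrt(r + (6 + (-4 - r))) = sqrt(r + (2 - r)) = sqrt(2))
u = 12 (u = 3*4 = 12)
t = sqrt(12 + sqrt(2)) ≈ 3.6625
C*t = 5*sqrt(12 + sqrt(2))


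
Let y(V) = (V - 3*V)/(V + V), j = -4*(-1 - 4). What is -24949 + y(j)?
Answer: -24950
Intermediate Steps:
j = 20 (j = -4*(-5) = 20)
y(V) = -1 (y(V) = (-2*V)/((2*V)) = (-2*V)*(1/(2*V)) = -1)
-24949 + y(j) = -24949 - 1 = -24950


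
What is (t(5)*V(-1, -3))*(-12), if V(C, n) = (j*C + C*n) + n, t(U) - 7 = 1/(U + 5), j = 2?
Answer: 852/5 ≈ 170.40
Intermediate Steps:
t(U) = 7 + 1/(5 + U) (t(U) = 7 + 1/(U + 5) = 7 + 1/(5 + U))
V(C, n) = n + 2*C + C*n (V(C, n) = (2*C + C*n) + n = n + 2*C + C*n)
(t(5)*V(-1, -3))*(-12) = (((36 + 7*5)/(5 + 5))*(-3 + 2*(-1) - 1*(-3)))*(-12) = (((36 + 35)/10)*(-3 - 2 + 3))*(-12) = (((1/10)*71)*(-2))*(-12) = ((71/10)*(-2))*(-12) = -71/5*(-12) = 852/5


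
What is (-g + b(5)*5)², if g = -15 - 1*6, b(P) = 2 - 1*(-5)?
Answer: 3136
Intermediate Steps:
b(P) = 7 (b(P) = 2 + 5 = 7)
g = -21 (g = -15 - 6 = -21)
(-g + b(5)*5)² = (-1*(-21) + 7*5)² = (21 + 35)² = 56² = 3136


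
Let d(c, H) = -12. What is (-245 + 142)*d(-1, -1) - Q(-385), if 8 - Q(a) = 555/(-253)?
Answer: 310129/253 ≈ 1225.8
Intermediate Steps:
Q(a) = 2579/253 (Q(a) = 8 - 555/(-253) = 8 - 555*(-1)/253 = 8 - 1*(-555/253) = 8 + 555/253 = 2579/253)
(-245 + 142)*d(-1, -1) - Q(-385) = (-245 + 142)*(-12) - 1*2579/253 = -103*(-12) - 2579/253 = 1236 - 2579/253 = 310129/253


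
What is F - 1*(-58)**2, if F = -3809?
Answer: -7173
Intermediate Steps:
F - 1*(-58)**2 = -3809 - 1*(-58)**2 = -3809 - 1*3364 = -3809 - 3364 = -7173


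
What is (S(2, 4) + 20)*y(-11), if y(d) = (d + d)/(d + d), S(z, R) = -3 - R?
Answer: 13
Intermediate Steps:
y(d) = 1 (y(d) = (2*d)/((2*d)) = (2*d)*(1/(2*d)) = 1)
(S(2, 4) + 20)*y(-11) = ((-3 - 1*4) + 20)*1 = ((-3 - 4) + 20)*1 = (-7 + 20)*1 = 13*1 = 13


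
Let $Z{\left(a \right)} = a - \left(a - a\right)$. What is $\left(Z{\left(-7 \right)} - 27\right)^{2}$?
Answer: $1156$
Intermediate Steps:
$Z{\left(a \right)} = a$ ($Z{\left(a \right)} = a - 0 = a + 0 = a$)
$\left(Z{\left(-7 \right)} - 27\right)^{2} = \left(-7 - 27\right)^{2} = \left(-34\right)^{2} = 1156$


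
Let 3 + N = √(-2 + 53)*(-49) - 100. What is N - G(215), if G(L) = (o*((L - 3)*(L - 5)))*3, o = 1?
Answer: -133663 - 49*√51 ≈ -1.3401e+5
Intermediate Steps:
G(L) = 3*(-5 + L)*(-3 + L) (G(L) = (1*((L - 3)*(L - 5)))*3 = (1*((-3 + L)*(-5 + L)))*3 = (1*((-5 + L)*(-3 + L)))*3 = ((-5 + L)*(-3 + L))*3 = 3*(-5 + L)*(-3 + L))
N = -103 - 49*√51 (N = -3 + (√(-2 + 53)*(-49) - 100) = -3 + (√51*(-49) - 100) = -3 + (-49*√51 - 100) = -3 + (-100 - 49*√51) = -103 - 49*√51 ≈ -452.93)
N - G(215) = (-103 - 49*√51) - (45 - 24*215 + 3*215²) = (-103 - 49*√51) - (45 - 5160 + 3*46225) = (-103 - 49*√51) - (45 - 5160 + 138675) = (-103 - 49*√51) - 1*133560 = (-103 - 49*√51) - 133560 = -133663 - 49*√51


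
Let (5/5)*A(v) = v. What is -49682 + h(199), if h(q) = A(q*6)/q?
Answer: -49676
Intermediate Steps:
A(v) = v
h(q) = 6 (h(q) = (q*6)/q = (6*q)/q = 6)
-49682 + h(199) = -49682 + 6 = -49676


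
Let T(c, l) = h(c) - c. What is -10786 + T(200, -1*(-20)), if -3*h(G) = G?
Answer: -33158/3 ≈ -11053.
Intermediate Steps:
h(G) = -G/3
T(c, l) = -4*c/3 (T(c, l) = -c/3 - c = -4*c/3)
-10786 + T(200, -1*(-20)) = -10786 - 4/3*200 = -10786 - 800/3 = -33158/3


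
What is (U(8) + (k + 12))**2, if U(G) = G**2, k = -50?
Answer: 676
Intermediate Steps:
(U(8) + (k + 12))**2 = (8**2 + (-50 + 12))**2 = (64 - 38)**2 = 26**2 = 676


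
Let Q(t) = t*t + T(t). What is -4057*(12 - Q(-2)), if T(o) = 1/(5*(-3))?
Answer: -490897/15 ≈ -32726.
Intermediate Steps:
T(o) = -1/15 (T(o) = 1/(-15) = -1/15)
Q(t) = -1/15 + t² (Q(t) = t*t - 1/15 = t² - 1/15 = -1/15 + t²)
-4057*(12 - Q(-2)) = -4057*(12 - (-1/15 + (-2)²)) = -4057*(12 - (-1/15 + 4)) = -4057*(12 - 1*59/15) = -4057*(12 - 59/15) = -4057*121/15 = -490897/15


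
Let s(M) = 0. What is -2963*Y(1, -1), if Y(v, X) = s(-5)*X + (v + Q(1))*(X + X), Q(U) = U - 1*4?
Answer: -11852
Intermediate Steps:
Q(U) = -4 + U (Q(U) = U - 4 = -4 + U)
Y(v, X) = 2*X*(-3 + v) (Y(v, X) = 0*X + (v + (-4 + 1))*(X + X) = 0 + (v - 3)*(2*X) = 0 + (-3 + v)*(2*X) = 0 + 2*X*(-3 + v) = 2*X*(-3 + v))
-2963*Y(1, -1) = -5926*(-1)*(-3 + 1) = -5926*(-1)*(-2) = -2963*4 = -11852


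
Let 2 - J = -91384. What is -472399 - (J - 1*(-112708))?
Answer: -676493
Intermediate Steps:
J = 91386 (J = 2 - 1*(-91384) = 2 + 91384 = 91386)
-472399 - (J - 1*(-112708)) = -472399 - (91386 - 1*(-112708)) = -472399 - (91386 + 112708) = -472399 - 1*204094 = -472399 - 204094 = -676493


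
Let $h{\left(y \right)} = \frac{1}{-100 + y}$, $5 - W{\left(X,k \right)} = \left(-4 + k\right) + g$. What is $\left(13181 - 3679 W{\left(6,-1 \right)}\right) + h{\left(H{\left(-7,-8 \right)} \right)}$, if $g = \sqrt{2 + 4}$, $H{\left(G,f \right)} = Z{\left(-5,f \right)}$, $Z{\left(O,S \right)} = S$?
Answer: $- \frac{2549773}{108} + 3679 \sqrt{6} \approx -14597.0$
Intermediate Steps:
$H{\left(G,f \right)} = f$
$g = \sqrt{6} \approx 2.4495$
$W{\left(X,k \right)} = 9 - k - \sqrt{6}$ ($W{\left(X,k \right)} = 5 - \left(\left(-4 + k\right) + \sqrt{6}\right) = 5 - \left(-4 + k + \sqrt{6}\right) = 9 - k - \sqrt{6}$)
$\left(13181 - 3679 W{\left(6,-1 \right)}\right) + h{\left(H{\left(-7,-8 \right)} \right)} = \left(13181 - 3679 \left(9 - -1 - \sqrt{6}\right)\right) + \frac{1}{-100 - 8} = \left(13181 - 3679 \left(9 + 1 - \sqrt{6}\right)\right) + \frac{1}{-108} = \left(13181 - 3679 \left(10 - \sqrt{6}\right)\right) - \frac{1}{108} = \left(13181 - \left(36790 - 3679 \sqrt{6}\right)\right) - \frac{1}{108} = \left(-23609 + 3679 \sqrt{6}\right) - \frac{1}{108} = - \frac{2549773}{108} + 3679 \sqrt{6}$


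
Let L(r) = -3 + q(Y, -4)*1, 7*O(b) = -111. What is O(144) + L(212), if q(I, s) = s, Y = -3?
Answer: -160/7 ≈ -22.857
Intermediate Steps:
O(b) = -111/7 (O(b) = (1/7)*(-111) = -111/7)
L(r) = -7 (L(r) = -3 - 4*1 = -3 - 4 = -7)
O(144) + L(212) = -111/7 - 7 = -160/7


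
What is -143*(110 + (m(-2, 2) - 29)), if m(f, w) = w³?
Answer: -12727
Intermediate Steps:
-143*(110 + (m(-2, 2) - 29)) = -143*(110 + (2³ - 29)) = -143*(110 + (8 - 29)) = -143*(110 - 21) = -143*89 = -12727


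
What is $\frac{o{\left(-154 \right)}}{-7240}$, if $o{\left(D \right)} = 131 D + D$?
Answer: $\frac{2541}{905} \approx 2.8077$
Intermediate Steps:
$o{\left(D \right)} = 132 D$
$\frac{o{\left(-154 \right)}}{-7240} = \frac{132 \left(-154\right)}{-7240} = \left(-20328\right) \left(- \frac{1}{7240}\right) = \frac{2541}{905}$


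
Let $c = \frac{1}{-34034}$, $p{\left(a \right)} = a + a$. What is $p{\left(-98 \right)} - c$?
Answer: $- \frac{6670663}{34034} \approx -196.0$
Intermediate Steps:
$p{\left(a \right)} = 2 a$
$c = - \frac{1}{34034} \approx -2.9382 \cdot 10^{-5}$
$p{\left(-98 \right)} - c = 2 \left(-98\right) - - \frac{1}{34034} = -196 + \frac{1}{34034} = - \frac{6670663}{34034}$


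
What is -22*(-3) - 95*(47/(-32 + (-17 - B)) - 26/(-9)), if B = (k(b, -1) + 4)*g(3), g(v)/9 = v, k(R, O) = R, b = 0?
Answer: -254347/1413 ≈ -180.00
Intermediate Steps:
g(v) = 9*v
B = 108 (B = (0 + 4)*(9*3) = 4*27 = 108)
-22*(-3) - 95*(47/(-32 + (-17 - B)) - 26/(-9)) = -22*(-3) - 95*(47/(-32 + (-17 - 1*108)) - 26/(-9)) = 66 - 95*(47/(-32 + (-17 - 108)) - 26*(-⅑)) = 66 - 95*(47/(-32 - 125) + 26/9) = 66 - 95*(47/(-157) + 26/9) = 66 - 95*(47*(-1/157) + 26/9) = 66 - 95*(-47/157 + 26/9) = 66 - 95*3659/1413 = 66 - 347605/1413 = -254347/1413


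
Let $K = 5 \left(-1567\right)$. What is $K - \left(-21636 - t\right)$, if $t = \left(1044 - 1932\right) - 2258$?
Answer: $10655$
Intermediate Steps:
$t = -3146$ ($t = -888 - 2258 = -3146$)
$K = -7835$
$K - \left(-21636 - t\right) = -7835 - \left(-21636 - -3146\right) = -7835 - \left(-21636 + 3146\right) = -7835 - -18490 = -7835 + 18490 = 10655$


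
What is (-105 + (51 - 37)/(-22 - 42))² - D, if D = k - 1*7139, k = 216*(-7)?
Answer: 20195313/1024 ≈ 19722.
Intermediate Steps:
k = -1512
D = -8651 (D = -1512 - 1*7139 = -1512 - 7139 = -8651)
(-105 + (51 - 37)/(-22 - 42))² - D = (-105 + (51 - 37)/(-22 - 42))² - 1*(-8651) = (-105 + 14/(-64))² + 8651 = (-105 + 14*(-1/64))² + 8651 = (-105 - 7/32)² + 8651 = (-3367/32)² + 8651 = 11336689/1024 + 8651 = 20195313/1024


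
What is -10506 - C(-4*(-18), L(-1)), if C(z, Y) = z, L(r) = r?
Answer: -10578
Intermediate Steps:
-10506 - C(-4*(-18), L(-1)) = -10506 - (-4)*(-18) = -10506 - 1*72 = -10506 - 72 = -10578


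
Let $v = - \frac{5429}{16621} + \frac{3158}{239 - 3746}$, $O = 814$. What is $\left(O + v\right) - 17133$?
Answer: $- \frac{951303541814}{58289847} \approx -16320.0$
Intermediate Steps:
$v = - \frac{71528621}{58289847}$ ($v = \left(-5429\right) \frac{1}{16621} + \frac{3158}{-3507} = - \frac{5429}{16621} + 3158 \left(- \frac{1}{3507}\right) = - \frac{5429}{16621} - \frac{3158}{3507} = - \frac{71528621}{58289847} \approx -1.2271$)
$\left(O + v\right) - 17133 = \left(814 - \frac{71528621}{58289847}\right) - 17133 = \frac{47376406837}{58289847} - 17133 = - \frac{951303541814}{58289847}$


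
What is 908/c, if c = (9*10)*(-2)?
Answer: -227/45 ≈ -5.0444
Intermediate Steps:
c = -180 (c = 90*(-2) = -180)
908/c = 908/(-180) = 908*(-1/180) = -227/45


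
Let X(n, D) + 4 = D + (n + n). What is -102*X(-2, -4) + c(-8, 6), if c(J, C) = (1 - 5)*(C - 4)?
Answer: 1216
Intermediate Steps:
X(n, D) = -4 + D + 2*n (X(n, D) = -4 + (D + (n + n)) = -4 + (D + 2*n) = -4 + D + 2*n)
c(J, C) = 16 - 4*C (c(J, C) = -4*(-4 + C) = 16 - 4*C)
-102*X(-2, -4) + c(-8, 6) = -102*(-4 - 4 + 2*(-2)) + (16 - 4*6) = -102*(-4 - 4 - 4) + (16 - 24) = -102*(-12) - 8 = 1224 - 8 = 1216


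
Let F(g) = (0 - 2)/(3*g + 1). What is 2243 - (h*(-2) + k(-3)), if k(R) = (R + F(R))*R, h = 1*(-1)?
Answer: 8931/4 ≈ 2232.8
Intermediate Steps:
h = -1
F(g) = -2/(1 + 3*g)
k(R) = R*(R - 2/(1 + 3*R)) (k(R) = (R - 2/(1 + 3*R))*R = R*(R - 2/(1 + 3*R)))
2243 - (h*(-2) + k(-3)) = 2243 - (-1*(-2) - 3*(-2 - 3*(1 + 3*(-3)))/(1 + 3*(-3))) = 2243 - (2 - 3*(-2 - 3*(1 - 9))/(1 - 9)) = 2243 - (2 - 3*(-2 - 3*(-8))/(-8)) = 2243 - (2 - 3*(-⅛)*(-2 + 24)) = 2243 - (2 - 3*(-⅛)*22) = 2243 - (2 + 33/4) = 2243 - 1*41/4 = 2243 - 41/4 = 8931/4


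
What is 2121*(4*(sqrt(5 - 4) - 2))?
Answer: -8484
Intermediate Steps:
2121*(4*(sqrt(5 - 4) - 2)) = 2121*(4*(sqrt(1) - 2)) = 2121*(4*(1 - 2)) = 2121*(4*(-1)) = 2121*(-4) = -8484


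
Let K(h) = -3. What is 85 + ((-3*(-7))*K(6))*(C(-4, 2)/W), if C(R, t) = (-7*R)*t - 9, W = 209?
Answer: 14804/209 ≈ 70.833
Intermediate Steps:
C(R, t) = -9 - 7*R*t (C(R, t) = -7*R*t - 9 = -9 - 7*R*t)
85 + ((-3*(-7))*K(6))*(C(-4, 2)/W) = 85 + (-3*(-7)*(-3))*((-9 - 7*(-4)*2)/209) = 85 + (21*(-3))*((-9 + 56)*(1/209)) = 85 - 2961/209 = 14804/209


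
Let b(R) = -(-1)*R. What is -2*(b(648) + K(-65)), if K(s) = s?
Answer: -1166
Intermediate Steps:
b(R) = R
-2*(b(648) + K(-65)) = -2*(648 - 65) = -2*583 = -1166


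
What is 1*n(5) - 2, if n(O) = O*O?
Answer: 23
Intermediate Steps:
n(O) = O²
1*n(5) - 2 = 1*5² - 2 = 1*25 - 2 = 25 - 2 = 23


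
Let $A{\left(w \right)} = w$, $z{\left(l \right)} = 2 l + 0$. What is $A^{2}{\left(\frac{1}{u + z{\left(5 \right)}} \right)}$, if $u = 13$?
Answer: $\frac{1}{529} \approx 0.0018904$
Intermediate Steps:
$z{\left(l \right)} = 2 l$
$A^{2}{\left(\frac{1}{u + z{\left(5 \right)}} \right)} = \left(\frac{1}{13 + 2 \cdot 5}\right)^{2} = \left(\frac{1}{13 + 10}\right)^{2} = \left(\frac{1}{23}\right)^{2} = \frac{1}{529}$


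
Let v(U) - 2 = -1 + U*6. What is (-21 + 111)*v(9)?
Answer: 4950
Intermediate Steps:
v(U) = 1 + 6*U (v(U) = 2 + (-1 + U*6) = 2 + (-1 + 6*U) = 1 + 6*U)
(-21 + 111)*v(9) = (-21 + 111)*(1 + 6*9) = 90*(1 + 54) = 90*55 = 4950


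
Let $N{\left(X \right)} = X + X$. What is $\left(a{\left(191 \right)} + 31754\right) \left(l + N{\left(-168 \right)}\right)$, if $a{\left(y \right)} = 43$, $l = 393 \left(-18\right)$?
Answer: $-235615770$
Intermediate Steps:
$N{\left(X \right)} = 2 X$
$l = -7074$
$\left(a{\left(191 \right)} + 31754\right) \left(l + N{\left(-168 \right)}\right) = \left(43 + 31754\right) \left(-7074 + 2 \left(-168\right)\right) = 31797 \left(-7074 - 336\right) = 31797 \left(-7410\right) = -235615770$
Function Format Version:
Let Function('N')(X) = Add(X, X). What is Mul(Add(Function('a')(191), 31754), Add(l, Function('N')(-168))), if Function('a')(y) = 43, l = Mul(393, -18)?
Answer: -235615770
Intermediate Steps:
Function('N')(X) = Mul(2, X)
l = -7074
Mul(Add(Function('a')(191), 31754), Add(l, Function('N')(-168))) = Mul(Add(43, 31754), Add(-7074, Mul(2, -168))) = Mul(31797, Add(-7074, -336)) = Mul(31797, -7410) = -235615770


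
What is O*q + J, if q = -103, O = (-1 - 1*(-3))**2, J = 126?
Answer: -286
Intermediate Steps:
O = 4 (O = (-1 + 3)**2 = 2**2 = 4)
O*q + J = 4*(-103) + 126 = -412 + 126 = -286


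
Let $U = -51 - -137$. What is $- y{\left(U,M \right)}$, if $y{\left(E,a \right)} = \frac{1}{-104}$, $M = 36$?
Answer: $\frac{1}{104} \approx 0.0096154$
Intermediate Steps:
$U = 86$ ($U = -51 + 137 = 86$)
$y{\left(E,a \right)} = - \frac{1}{104}$
$- y{\left(U,M \right)} = \left(-1\right) \left(- \frac{1}{104}\right) = \frac{1}{104}$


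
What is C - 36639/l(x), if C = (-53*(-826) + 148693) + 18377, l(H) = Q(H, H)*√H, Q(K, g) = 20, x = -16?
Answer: 210848 + 36639*I/80 ≈ 2.1085e+5 + 457.99*I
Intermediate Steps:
l(H) = 20*√H
C = 210848 (C = (43778 + 148693) + 18377 = 192471 + 18377 = 210848)
C - 36639/l(x) = 210848 - 36639/(20*√(-16)) = 210848 - 36639/(20*(4*I)) = 210848 - 36639/(80*I) = 210848 - 36639*(-I/80) = 210848 - (-36639)*I/80 = 210848 + 36639*I/80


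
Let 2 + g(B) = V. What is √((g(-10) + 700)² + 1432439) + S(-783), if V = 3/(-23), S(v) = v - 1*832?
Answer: -1615 + 12*√7051353/23 ≈ -229.55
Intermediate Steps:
S(v) = -832 + v (S(v) = v - 832 = -832 + v)
V = -3/23 (V = 3*(-1/23) = -3/23 ≈ -0.13043)
g(B) = -49/23 (g(B) = -2 - 3/23 = -49/23)
√((g(-10) + 700)² + 1432439) + S(-783) = √((-49/23 + 700)² + 1432439) + (-832 - 783) = √((16051/23)² + 1432439) - 1615 = √(257634601/529 + 1432439) - 1615 = √(1015394832/529) - 1615 = 12*√7051353/23 - 1615 = -1615 + 12*√7051353/23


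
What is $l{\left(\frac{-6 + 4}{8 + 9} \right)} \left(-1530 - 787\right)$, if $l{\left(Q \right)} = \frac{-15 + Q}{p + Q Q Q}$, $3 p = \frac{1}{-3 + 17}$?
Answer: $\frac{7227802722}{4577} \approx 1.5792 \cdot 10^{6}$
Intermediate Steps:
$p = \frac{1}{42}$ ($p = \frac{1}{3 \left(-3 + 17\right)} = \frac{1}{3 \cdot 14} = \frac{1}{3} \cdot \frac{1}{14} = \frac{1}{42} \approx 0.02381$)
$l{\left(Q \right)} = \frac{-15 + Q}{\frac{1}{42} + Q^{3}}$ ($l{\left(Q \right)} = \frac{-15 + Q}{\frac{1}{42} + Q Q Q} = \frac{-15 + Q}{\frac{1}{42} + Q^{2} Q} = \frac{-15 + Q}{\frac{1}{42} + Q^{3}}$)
$l{\left(\frac{-6 + 4}{8 + 9} \right)} \left(-1530 - 787\right) = \frac{42 \left(-15 + \frac{-6 + 4}{8 + 9}\right)}{1 + 42 \left(\frac{-6 + 4}{8 + 9}\right)^{3}} \left(-1530 - 787\right) = \frac{42 \left(-15 - \frac{2}{17}\right)}{1 + 42 \left(- \frac{2}{17}\right)^{3}} \left(-2317\right) = 42 \frac{1}{1 + 42 \left(- \frac{8}{4913}\right)} \left(- \frac{257}{17}\right) \left(-2317\right) = 42 \frac{1}{1 - \frac{336}{4913}} \left(- \frac{257}{17}\right) \left(-2317\right) = 42 \frac{1}{\frac{4577}{4913}} \left(- \frac{257}{17}\right) \left(-2317\right) = 42 \cdot \frac{4913}{4577} \left(- \frac{257}{17}\right) \left(-2317\right) = \left(- \frac{3119466}{4577}\right) \left(-2317\right) = \frac{7227802722}{4577}$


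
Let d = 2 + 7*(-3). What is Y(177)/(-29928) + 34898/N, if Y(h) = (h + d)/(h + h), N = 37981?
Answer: 184860639389/201195080136 ≈ 0.91881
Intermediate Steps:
d = -19 (d = 2 - 21 = -19)
Y(h) = (-19 + h)/(2*h) (Y(h) = (h - 19)/(h + h) = (-19 + h)/((2*h)) = (-19 + h)*(1/(2*h)) = (-19 + h)/(2*h))
Y(177)/(-29928) + 34898/N = ((½)*(-19 + 177)/177)/(-29928) + 34898/37981 = ((½)*(1/177)*158)*(-1/29928) + 34898*(1/37981) = (79/177)*(-1/29928) + 34898/37981 = -79/5297256 + 34898/37981 = 184860639389/201195080136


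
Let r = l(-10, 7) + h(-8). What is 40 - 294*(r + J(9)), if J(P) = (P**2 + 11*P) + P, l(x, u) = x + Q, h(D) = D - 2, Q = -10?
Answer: -46706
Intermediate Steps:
h(D) = -2 + D
l(x, u) = -10 + x (l(x, u) = x - 10 = -10 + x)
J(P) = P**2 + 12*P
r = -30 (r = (-10 - 10) + (-2 - 8) = -20 - 10 = -30)
40 - 294*(r + J(9)) = 40 - 294*(-30 + 9*(12 + 9)) = 40 - 294*(-30 + 9*21) = 40 - 294*(-30 + 189) = 40 - 294*159 = 40 - 46746 = -46706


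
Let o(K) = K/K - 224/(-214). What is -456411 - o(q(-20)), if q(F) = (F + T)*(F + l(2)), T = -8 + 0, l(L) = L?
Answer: -48836196/107 ≈ -4.5641e+5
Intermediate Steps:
T = -8
q(F) = (-8 + F)*(2 + F) (q(F) = (F - 8)*(F + 2) = (-8 + F)*(2 + F))
o(K) = 219/107 (o(K) = 1 - 224*(-1/214) = 1 + 112/107 = 219/107)
-456411 - o(q(-20)) = -456411 - 1*219/107 = -456411 - 219/107 = -48836196/107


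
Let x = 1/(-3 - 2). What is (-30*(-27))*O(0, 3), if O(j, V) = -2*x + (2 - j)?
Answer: 1944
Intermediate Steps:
x = -⅕ (x = 1/(-5) = -⅕ ≈ -0.20000)
O(j, V) = 12/5 - j (O(j, V) = -2*(-⅕) + (2 - j) = ⅖ + (2 - j) = 12/5 - j)
(-30*(-27))*O(0, 3) = (-30*(-27))*(12/5 - 1*0) = 810*(12/5 + 0) = 810*(12/5) = 1944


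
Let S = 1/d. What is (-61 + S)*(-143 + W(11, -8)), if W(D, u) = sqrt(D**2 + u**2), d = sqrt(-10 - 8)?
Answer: (143 - sqrt(185))*(366 + I*sqrt(2))/6 ≈ 7893.3 + 30.5*I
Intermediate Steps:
d = 3*I*sqrt(2) (d = sqrt(-18) = 3*I*sqrt(2) ≈ 4.2426*I)
S = -I*sqrt(2)/6 (S = 1/(3*I*sqrt(2)) = -I*sqrt(2)/6 ≈ -0.2357*I)
(-61 + S)*(-143 + W(11, -8)) = (-61 - I*sqrt(2)/6)*(-143 + sqrt(11**2 + (-8)**2)) = (-61 - I*sqrt(2)/6)*(-143 + sqrt(121 + 64)) = (-61 - I*sqrt(2)/6)*(-143 + sqrt(185)) = (-143 + sqrt(185))*(-61 - I*sqrt(2)/6)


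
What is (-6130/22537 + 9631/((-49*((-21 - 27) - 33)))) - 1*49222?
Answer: -4402683329489/89449353 ≈ -49220.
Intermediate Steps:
(-6130/22537 + 9631/((-49*((-21 - 27) - 33)))) - 1*49222 = (-6130*1/22537 + 9631/((-49*(-48 - 33)))) - 49222 = (-6130/22537 + 9631/((-49*(-81)))) - 49222 = (-6130/22537 + 9631/3969) - 49222 = 192723877/89449353 - 49222 = -4402683329489/89449353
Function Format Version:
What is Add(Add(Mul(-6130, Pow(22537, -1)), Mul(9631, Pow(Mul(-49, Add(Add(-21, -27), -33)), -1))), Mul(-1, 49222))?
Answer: Rational(-4402683329489, 89449353) ≈ -49220.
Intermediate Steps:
Add(Add(Mul(-6130, Pow(22537, -1)), Mul(9631, Pow(Mul(-49, Add(Add(-21, -27), -33)), -1))), Mul(-1, 49222)) = Add(Add(Mul(-6130, Rational(1, 22537)), Mul(9631, Pow(Mul(-49, Add(-48, -33)), -1))), -49222) = Add(Add(Rational(-6130, 22537), Mul(9631, Pow(Mul(-49, -81), -1))), -49222) = Add(Add(Rational(-6130, 22537), Mul(9631, Pow(3969, -1))), -49222) = Add(Add(Rational(-6130, 22537), Mul(9631, Rational(1, 3969))), -49222) = Add(Add(Rational(-6130, 22537), Rational(9631, 3969)), -49222) = Add(Rational(192723877, 89449353), -49222) = Rational(-4402683329489, 89449353)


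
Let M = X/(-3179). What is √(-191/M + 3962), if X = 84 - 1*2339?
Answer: √155187255/205 ≈ 60.768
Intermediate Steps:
X = -2255 (X = 84 - 2339 = -2255)
M = 205/289 (M = -2255/(-3179) = -2255*(-1/3179) = 205/289 ≈ 0.70934)
√(-191/M + 3962) = √(-191/205/289 + 3962) = √(-191*289/205 + 3962) = √(-55199/205 + 3962) = √(757011/205) = √155187255/205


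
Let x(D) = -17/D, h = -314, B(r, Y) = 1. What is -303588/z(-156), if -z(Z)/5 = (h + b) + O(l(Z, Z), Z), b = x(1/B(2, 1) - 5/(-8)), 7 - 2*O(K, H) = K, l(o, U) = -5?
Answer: -109629/575 ≈ -190.66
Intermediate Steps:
O(K, H) = 7/2 - K/2
b = -136/13 (b = -17/(1/1 - 5/(-8)) = -17/(1*1 - 5*(-1/8)) = -17/(1 + 5/8) = -17/13/8 = -17*8/13 = -136/13 ≈ -10.462)
z(Z) = 20700/13 (z(Z) = -5*((-314 - 136/13) + (7/2 - 1/2*(-5))) = -5*(-4218/13 + (7/2 + 5/2)) = -5*(-4218/13 + 6) = -5*(-4140/13) = 20700/13)
-303588/z(-156) = -303588/20700/13 = -303588*13/20700 = -109629/575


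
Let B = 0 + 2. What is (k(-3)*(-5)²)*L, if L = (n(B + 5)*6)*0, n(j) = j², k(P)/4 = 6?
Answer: 0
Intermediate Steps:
B = 2
k(P) = 24 (k(P) = 4*6 = 24)
L = 0 (L = ((2 + 5)²*6)*0 = (7²*6)*0 = (49*6)*0 = 294*0 = 0)
(k(-3)*(-5)²)*L = (24*(-5)²)*0 = (24*25)*0 = 600*0 = 0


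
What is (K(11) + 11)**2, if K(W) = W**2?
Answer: 17424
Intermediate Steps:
(K(11) + 11)**2 = (11**2 + 11)**2 = (121 + 11)**2 = 132**2 = 17424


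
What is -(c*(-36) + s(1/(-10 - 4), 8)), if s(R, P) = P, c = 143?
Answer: 5140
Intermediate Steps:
-(c*(-36) + s(1/(-10 - 4), 8)) = -(143*(-36) + 8) = -(-5148 + 8) = -1*(-5140) = 5140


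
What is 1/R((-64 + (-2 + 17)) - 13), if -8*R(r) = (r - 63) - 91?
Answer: 1/27 ≈ 0.037037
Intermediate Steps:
R(r) = 77/4 - r/8 (R(r) = -((r - 63) - 91)/8 = -((-63 + r) - 91)/8 = -(-154 + r)/8 = 77/4 - r/8)
1/R((-64 + (-2 + 17)) - 13) = 1/(77/4 - ((-64 + (-2 + 17)) - 13)/8) = 1/(77/4 - ((-64 + 15) - 13)/8) = 1/(77/4 - (-49 - 13)/8) = 1/(77/4 - ⅛*(-62)) = 1/(77/4 + 31/4) = 1/27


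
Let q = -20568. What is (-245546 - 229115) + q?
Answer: -495229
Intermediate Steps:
(-245546 - 229115) + q = (-245546 - 229115) - 20568 = -474661 - 20568 = -495229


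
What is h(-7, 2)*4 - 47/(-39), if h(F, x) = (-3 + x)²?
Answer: 203/39 ≈ 5.2051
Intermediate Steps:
h(-7, 2)*4 - 47/(-39) = (-3 + 2)²*4 - 47/(-39) = (-1)²*4 - 47*(-1/39) = 1*4 + 47/39 = 4 + 47/39 = 203/39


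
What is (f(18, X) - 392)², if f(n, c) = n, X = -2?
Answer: 139876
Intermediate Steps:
(f(18, X) - 392)² = (18 - 392)² = (-374)² = 139876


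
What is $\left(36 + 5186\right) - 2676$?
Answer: $2546$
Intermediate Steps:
$\left(36 + 5186\right) - 2676 = 5222 - 2676 = 2546$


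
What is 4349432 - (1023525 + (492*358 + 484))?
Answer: 3149287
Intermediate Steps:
4349432 - (1023525 + (492*358 + 484)) = 4349432 - (1023525 + (176136 + 484)) = 4349432 - (1023525 + 176620) = 4349432 - 1*1200145 = 4349432 - 1200145 = 3149287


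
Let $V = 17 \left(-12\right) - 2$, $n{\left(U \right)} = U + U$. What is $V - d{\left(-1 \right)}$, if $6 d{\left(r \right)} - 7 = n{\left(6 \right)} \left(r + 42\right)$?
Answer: $- \frac{1735}{6} \approx -289.17$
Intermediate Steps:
$n{\left(U \right)} = 2 U$
$V = -206$ ($V = -204 - 2 = -206$)
$d{\left(r \right)} = \frac{511}{6} + 2 r$ ($d{\left(r \right)} = \frac{7}{6} + \frac{2 \cdot 6 \left(r + 42\right)}{6} = \frac{7}{6} + \frac{12 \left(42 + r\right)}{6} = \frac{7}{6} + \frac{504 + 12 r}{6} = \frac{7}{6} + \left(84 + 2 r\right) = \frac{511}{6} + 2 r$)
$V - d{\left(-1 \right)} = -206 - \left(\frac{511}{6} + 2 \left(-1\right)\right) = -206 - \left(\frac{511}{6} - 2\right) = -206 - \frac{499}{6} = - \frac{1735}{6}$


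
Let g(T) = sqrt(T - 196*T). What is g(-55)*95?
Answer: 475*sqrt(429) ≈ 9838.3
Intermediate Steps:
g(T) = sqrt(195)*sqrt(-T) (g(T) = sqrt(-195*T) = sqrt(195)*sqrt(-T))
g(-55)*95 = (sqrt(195)*sqrt(-1*(-55)))*95 = (sqrt(195)*sqrt(55))*95 = (5*sqrt(429))*95 = 475*sqrt(429)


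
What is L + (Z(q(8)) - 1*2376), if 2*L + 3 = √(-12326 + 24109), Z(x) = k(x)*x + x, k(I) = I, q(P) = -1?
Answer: -4755/2 + √11783/2 ≈ -2323.2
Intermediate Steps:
Z(x) = x + x² (Z(x) = x*x + x = x² + x = x + x²)
L = -3/2 + √11783/2 (L = -3/2 + √(-12326 + 24109)/2 = -3/2 + √11783/2 ≈ 52.775)
L + (Z(q(8)) - 1*2376) = (-3/2 + √11783/2) + (-(1 - 1) - 1*2376) = (-3/2 + √11783/2) + (-1*0 - 2376) = (-3/2 + √11783/2) + (0 - 2376) = (-3/2 + √11783/2) - 2376 = -4755/2 + √11783/2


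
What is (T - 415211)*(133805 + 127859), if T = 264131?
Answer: -39532197120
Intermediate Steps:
(T - 415211)*(133805 + 127859) = (264131 - 415211)*(133805 + 127859) = -151080*261664 = -39532197120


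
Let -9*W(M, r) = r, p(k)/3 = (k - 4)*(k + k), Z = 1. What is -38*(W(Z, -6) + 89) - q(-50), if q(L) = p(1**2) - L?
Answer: -10318/3 ≈ -3439.3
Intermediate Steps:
p(k) = 6*k*(-4 + k) (p(k) = 3*((k - 4)*(k + k)) = 3*((-4 + k)*(2*k)) = 3*(2*k*(-4 + k)) = 6*k*(-4 + k))
W(M, r) = -r/9
q(L) = -18 - L (q(L) = 6*1**2*(-4 + 1**2) - L = 6*1*(-4 + 1) - L = 6*1*(-3) - L = -18 - L)
-38*(W(Z, -6) + 89) - q(-50) = -38*(-1/9*(-6) + 89) - (-18 - 1*(-50)) = -38*(2/3 + 89) - (-18 + 50) = -38*269/3 - 1*32 = -10222/3 - 32 = -10318/3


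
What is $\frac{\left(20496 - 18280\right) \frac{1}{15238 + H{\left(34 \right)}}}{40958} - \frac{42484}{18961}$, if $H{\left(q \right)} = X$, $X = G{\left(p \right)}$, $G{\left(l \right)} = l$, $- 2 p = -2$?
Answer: $- \frac{13258363662016}{5917339039241} \approx -2.2406$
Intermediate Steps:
$p = 1$ ($p = \left(- \frac{1}{2}\right) \left(-2\right) = 1$)
$X = 1$
$H{\left(q \right)} = 1$
$\frac{\left(20496 - 18280\right) \frac{1}{15238 + H{\left(34 \right)}}}{40958} - \frac{42484}{18961} = \frac{\left(20496 - 18280\right) \frac{1}{15238 + 1}}{40958} - \frac{42484}{18961} = \frac{2216}{15239} \cdot \frac{1}{40958} - \frac{42484}{18961} = \frac{1108}{312079481} - \frac{42484}{18961} = - \frac{13258363662016}{5917339039241}$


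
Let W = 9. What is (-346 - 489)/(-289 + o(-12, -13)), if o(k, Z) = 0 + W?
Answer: 167/56 ≈ 2.9821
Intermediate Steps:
o(k, Z) = 9 (o(k, Z) = 0 + 9 = 9)
(-346 - 489)/(-289 + o(-12, -13)) = (-346 - 489)/(-289 + 9) = -835/(-280) = -835*(-1/280) = 167/56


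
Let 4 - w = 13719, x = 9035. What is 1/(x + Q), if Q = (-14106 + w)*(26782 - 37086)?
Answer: 1/286676619 ≈ 3.4882e-9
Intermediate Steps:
w = -13715 (w = 4 - 1*13719 = 4 - 13719 = -13715)
Q = 286667584 (Q = (-14106 - 13715)*(26782 - 37086) = -27821*(-10304) = 286667584)
1/(x + Q) = 1/(9035 + 286667584) = 1/286676619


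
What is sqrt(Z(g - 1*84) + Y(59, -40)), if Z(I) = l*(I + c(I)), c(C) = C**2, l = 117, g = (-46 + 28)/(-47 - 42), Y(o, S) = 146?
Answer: 10*sqrt(64312427)/89 ≈ 901.07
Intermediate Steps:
g = 18/89 (g = -18/(-89) = -18*(-1/89) = 18/89 ≈ 0.20225)
Z(I) = 117*I + 117*I**2 (Z(I) = 117*(I + I**2) = 117*I + 117*I**2)
sqrt(Z(g - 1*84) + Y(59, -40)) = sqrt(117*(18/89 - 1*84)*(1 + (18/89 - 1*84)) + 146) = sqrt(117*(18/89 - 84)*(1 + (18/89 - 84)) + 146) = sqrt(117*(-7458/89)*(1 - 7458/89) + 146) = sqrt(117*(-7458/89)*(-7369/89) + 146) = sqrt(6430086234/7921 + 146) = sqrt(6431242700/7921) = 10*sqrt(64312427)/89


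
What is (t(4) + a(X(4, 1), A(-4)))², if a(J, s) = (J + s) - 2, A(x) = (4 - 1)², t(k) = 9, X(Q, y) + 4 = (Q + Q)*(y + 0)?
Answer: 400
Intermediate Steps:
X(Q, y) = -4 + 2*Q*y (X(Q, y) = -4 + (Q + Q)*(y + 0) = -4 + (2*Q)*y = -4 + 2*Q*y)
A(x) = 9 (A(x) = 3² = 9)
a(J, s) = -2 + J + s
(t(4) + a(X(4, 1), A(-4)))² = (9 + (-2 + (-4 + 2*4*1) + 9))² = (9 + (-2 + (-4 + 8) + 9))² = (9 + (-2 + 4 + 9))² = (9 + 11)² = 20² = 400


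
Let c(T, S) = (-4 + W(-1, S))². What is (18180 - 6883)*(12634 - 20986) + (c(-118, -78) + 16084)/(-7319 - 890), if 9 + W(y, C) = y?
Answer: -774540049976/8209 ≈ -9.4353e+7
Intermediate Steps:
W(y, C) = -9 + y
c(T, S) = 196 (c(T, S) = (-4 + (-9 - 1))² = (-4 - 10)² = (-14)² = 196)
(18180 - 6883)*(12634 - 20986) + (c(-118, -78) + 16084)/(-7319 - 890) = (18180 - 6883)*(12634 - 20986) + (196 + 16084)/(-7319 - 890) = 11297*(-8352) + 16280/(-8209) = -94352544 + 16280*(-1/8209) = -94352544 - 16280/8209 = -774540049976/8209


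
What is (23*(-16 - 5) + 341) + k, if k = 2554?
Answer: 2412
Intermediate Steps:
(23*(-16 - 5) + 341) + k = (23*(-16 - 5) + 341) + 2554 = (23*(-21) + 341) + 2554 = (-483 + 341) + 2554 = -142 + 2554 = 2412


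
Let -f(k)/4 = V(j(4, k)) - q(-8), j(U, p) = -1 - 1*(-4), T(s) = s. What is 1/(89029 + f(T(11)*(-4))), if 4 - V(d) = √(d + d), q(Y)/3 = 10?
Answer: 29711/2648230531 - 4*√6/7944691593 ≈ 1.1218e-5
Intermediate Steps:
q(Y) = 30 (q(Y) = 3*10 = 30)
j(U, p) = 3 (j(U, p) = -1 + 4 = 3)
V(d) = 4 - √2*√d (V(d) = 4 - √(d + d) = 4 - √(2*d) = 4 - √2*√d)
f(k) = 104 + 4*√6 (f(k) = -4*((4 - √2*√3) - 1*30) = -4*((4 - √6) - 30) = -4*(-26 - √6) = 104 + 4*√6)
1/(89029 + f(T(11)*(-4))) = 1/(89029 + (104 + 4*√6)) = 1/(89133 + 4*√6)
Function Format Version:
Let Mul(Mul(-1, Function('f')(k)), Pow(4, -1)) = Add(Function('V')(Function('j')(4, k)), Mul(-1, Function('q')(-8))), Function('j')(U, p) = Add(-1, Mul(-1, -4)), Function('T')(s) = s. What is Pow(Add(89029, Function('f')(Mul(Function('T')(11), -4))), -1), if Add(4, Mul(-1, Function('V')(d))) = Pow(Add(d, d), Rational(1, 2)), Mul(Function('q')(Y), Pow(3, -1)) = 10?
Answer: Add(Rational(29711, 2648230531), Mul(Rational(-4, 7944691593), Pow(6, Rational(1, 2)))) ≈ 1.1218e-5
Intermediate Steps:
Function('q')(Y) = 30 (Function('q')(Y) = Mul(3, 10) = 30)
Function('j')(U, p) = 3 (Function('j')(U, p) = Add(-1, 4) = 3)
Function('V')(d) = Add(4, Mul(-1, Pow(2, Rational(1, 2)), Pow(d, Rational(1, 2)))) (Function('V')(d) = Add(4, Mul(-1, Pow(Add(d, d), Rational(1, 2)))) = Add(4, Mul(-1, Pow(Mul(2, d), Rational(1, 2)))) = Add(4, Mul(-1, Mul(Pow(2, Rational(1, 2)), Pow(d, Rational(1, 2))))) = Add(4, Mul(-1, Pow(2, Rational(1, 2)), Pow(d, Rational(1, 2)))))
Function('f')(k) = Add(104, Mul(4, Pow(6, Rational(1, 2)))) (Function('f')(k) = Mul(-4, Add(Add(4, Mul(-1, Pow(2, Rational(1, 2)), Pow(3, Rational(1, 2)))), Mul(-1, 30))) = Mul(-4, Add(Add(4, Mul(-1, Pow(6, Rational(1, 2)))), -30)) = Mul(-4, Add(-26, Mul(-1, Pow(6, Rational(1, 2))))) = Add(104, Mul(4, Pow(6, Rational(1, 2)))))
Pow(Add(89029, Function('f')(Mul(Function('T')(11), -4))), -1) = Pow(Add(89029, Add(104, Mul(4, Pow(6, Rational(1, 2))))), -1) = Pow(Add(89133, Mul(4, Pow(6, Rational(1, 2)))), -1)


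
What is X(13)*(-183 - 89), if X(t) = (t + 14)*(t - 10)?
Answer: -22032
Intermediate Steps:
X(t) = (-10 + t)*(14 + t) (X(t) = (14 + t)*(-10 + t) = (-10 + t)*(14 + t))
X(13)*(-183 - 89) = (-140 + 13**2 + 4*13)*(-183 - 89) = (-140 + 169 + 52)*(-272) = 81*(-272) = -22032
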